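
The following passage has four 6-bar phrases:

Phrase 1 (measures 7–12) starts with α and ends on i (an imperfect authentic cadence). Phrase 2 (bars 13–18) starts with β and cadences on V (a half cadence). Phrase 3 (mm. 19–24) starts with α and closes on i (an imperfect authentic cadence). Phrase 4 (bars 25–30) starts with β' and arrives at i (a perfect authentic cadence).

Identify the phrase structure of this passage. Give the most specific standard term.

Four phrases in two halves: the first half (mm. 7–18) ends with a half cadence, the second (measures 19-30) with a perfect authentic cadence — a large antecedent–consequent pair, i.e. a double period.
Phrase 3 begins with the same material as phrase 1, making it parallel.

parallel double period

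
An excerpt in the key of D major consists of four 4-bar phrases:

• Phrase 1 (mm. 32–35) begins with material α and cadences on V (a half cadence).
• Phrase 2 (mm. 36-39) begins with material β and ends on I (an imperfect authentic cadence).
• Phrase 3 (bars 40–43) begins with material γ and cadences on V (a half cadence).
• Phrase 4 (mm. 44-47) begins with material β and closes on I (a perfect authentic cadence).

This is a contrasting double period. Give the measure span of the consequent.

In a double period the first pair of phrases (ending imperfect authentic cadence) is the large antecedent and the second pair (ending perfect authentic cadence) is the large consequent; the consequent is measures 40–47.

measures 40–47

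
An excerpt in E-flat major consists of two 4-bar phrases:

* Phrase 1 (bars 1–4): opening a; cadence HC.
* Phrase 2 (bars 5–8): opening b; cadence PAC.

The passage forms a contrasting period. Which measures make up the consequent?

The phrase ending with the weaker cadence (half cadence) is the antecedent; the one ending more conclusively (perfect authentic cadence) is the consequent. The consequent is measures 5–8.

measures 5–8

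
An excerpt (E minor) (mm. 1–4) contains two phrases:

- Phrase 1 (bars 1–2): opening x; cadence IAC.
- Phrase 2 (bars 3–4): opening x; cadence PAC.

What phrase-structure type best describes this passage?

parallel period

Phrase 1 ends with an imperfect authentic cadence (weaker) and phrase 2 with a perfect authentic cadence (stronger): antecedent + consequent = a period.
The two phrases open with the same material (x / x), so the period is parallel.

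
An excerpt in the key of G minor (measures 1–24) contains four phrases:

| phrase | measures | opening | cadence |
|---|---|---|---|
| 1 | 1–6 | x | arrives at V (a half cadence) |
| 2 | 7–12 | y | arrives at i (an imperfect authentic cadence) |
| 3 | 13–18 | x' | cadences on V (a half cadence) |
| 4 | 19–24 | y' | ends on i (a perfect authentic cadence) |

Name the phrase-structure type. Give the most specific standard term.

parallel double period

Four phrases in two halves: the first half (measures 1–12) ends with an imperfect authentic cadence, the second (mm. 13–24) with a perfect authentic cadence — a large antecedent–consequent pair, i.e. a double period.
Phrase 3 begins with the same material as phrase 1, making it parallel.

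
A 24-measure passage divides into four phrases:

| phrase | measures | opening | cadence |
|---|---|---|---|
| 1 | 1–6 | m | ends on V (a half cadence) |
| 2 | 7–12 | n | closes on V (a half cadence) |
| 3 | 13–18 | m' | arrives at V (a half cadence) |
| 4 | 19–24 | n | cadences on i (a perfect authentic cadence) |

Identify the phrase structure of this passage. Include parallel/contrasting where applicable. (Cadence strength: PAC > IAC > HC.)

Four phrases in two halves: the first half (mm. 1–12) ends with a half cadence, the second (mm. 13–24) with a perfect authentic cadence — a large antecedent–consequent pair, i.e. a double period.
Phrase 3 begins with the same material as phrase 1, making it parallel.

parallel double period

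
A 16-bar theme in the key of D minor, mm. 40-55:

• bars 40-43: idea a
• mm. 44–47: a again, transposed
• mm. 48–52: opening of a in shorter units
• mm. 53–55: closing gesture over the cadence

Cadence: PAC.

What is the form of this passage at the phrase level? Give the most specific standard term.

sentence

Basic idea (measures 40–43) + its repetition (bars 44-47) form the presentation; fragmentation and cadence (bars 48-55) form the continuation — the 16-bar whole is a sentence.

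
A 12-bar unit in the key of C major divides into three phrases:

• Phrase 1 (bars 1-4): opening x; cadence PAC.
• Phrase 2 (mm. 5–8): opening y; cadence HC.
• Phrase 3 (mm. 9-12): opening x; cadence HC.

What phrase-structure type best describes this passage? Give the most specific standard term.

phrase group

The final phrase closes with a half cadence, which is not stronger than the preceding half cadence; the 3 phrases lack an overall antecedent–consequent design and so form a phrase group.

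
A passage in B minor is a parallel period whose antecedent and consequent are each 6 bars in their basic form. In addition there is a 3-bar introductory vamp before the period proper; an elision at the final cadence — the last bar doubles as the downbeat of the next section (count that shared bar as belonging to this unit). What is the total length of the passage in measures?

15 measures

Basic parallel period: 6 + 6 = 12 bars.
12 (basic form) + 3 (introduction) = 15.
The elision shares a bar with the next section but does not change this unit's count.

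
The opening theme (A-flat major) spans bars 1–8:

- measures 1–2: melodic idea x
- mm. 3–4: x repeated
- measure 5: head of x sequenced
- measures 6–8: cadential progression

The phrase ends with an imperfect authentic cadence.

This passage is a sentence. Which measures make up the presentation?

measures 1–4

The presentation of a sentence is the basic idea (measures 1–2) plus its repetition (mm. 3-4); the presentation is therefore mm. 1–4.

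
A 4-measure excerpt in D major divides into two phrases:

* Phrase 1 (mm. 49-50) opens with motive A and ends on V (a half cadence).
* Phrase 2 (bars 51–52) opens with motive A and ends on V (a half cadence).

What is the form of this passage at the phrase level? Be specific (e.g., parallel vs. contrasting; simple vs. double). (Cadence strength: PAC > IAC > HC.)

Both phrases have the same opening (A) and the same cadence (half cadence): the second is a restatement, not a consequent, so this is a repeated phrase rather than a period.

repeated phrase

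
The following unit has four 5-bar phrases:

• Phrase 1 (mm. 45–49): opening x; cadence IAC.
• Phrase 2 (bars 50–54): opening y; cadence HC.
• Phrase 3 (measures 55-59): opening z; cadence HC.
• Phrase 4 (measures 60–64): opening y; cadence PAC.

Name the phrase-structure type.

contrasting double period

Four phrases in two halves: the first half (mm. 45-54) ends with a half cadence, the second (measures 55-64) with a perfect authentic cadence — a large antecedent–consequent pair, i.e. a double period.
Phrase 3 begins with different material from phrase 1, making it contrasting.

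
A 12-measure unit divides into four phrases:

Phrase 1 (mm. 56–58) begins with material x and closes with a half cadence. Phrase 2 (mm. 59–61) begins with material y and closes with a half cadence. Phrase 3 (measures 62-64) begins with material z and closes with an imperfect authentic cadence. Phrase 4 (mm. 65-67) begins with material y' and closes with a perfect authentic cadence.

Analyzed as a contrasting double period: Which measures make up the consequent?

measures 62–67

In a double period the four phrases pair into a large antecedent (phrases 1–2, ending half cadence) and a large consequent (phrases 3–4, ending perfect authentic cadence). The consequent spans bars 62–67.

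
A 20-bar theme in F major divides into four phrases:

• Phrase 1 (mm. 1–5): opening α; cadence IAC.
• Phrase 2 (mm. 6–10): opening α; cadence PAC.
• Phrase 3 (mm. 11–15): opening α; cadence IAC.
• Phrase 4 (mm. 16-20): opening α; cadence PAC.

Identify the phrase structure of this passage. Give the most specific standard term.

repeated period

The cadence pattern IAC–PAC–IAC–PAC is weak–strong twice, and phrases 3–4 restate phrases 1–2: a period heard twice, not a double period (which would end weakly at phrase 2).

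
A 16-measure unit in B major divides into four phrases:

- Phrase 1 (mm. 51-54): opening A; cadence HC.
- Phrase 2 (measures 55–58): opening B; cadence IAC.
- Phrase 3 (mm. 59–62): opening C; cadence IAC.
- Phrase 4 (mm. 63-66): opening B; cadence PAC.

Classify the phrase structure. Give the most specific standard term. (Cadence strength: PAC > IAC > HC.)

Four phrases in two halves: the first half (measures 51–58) ends with an imperfect authentic cadence, the second (measures 59–66) with a perfect authentic cadence — a large antecedent–consequent pair, i.e. a double period.
Phrase 3 begins with different material from phrase 1, making it contrasting.

contrasting double period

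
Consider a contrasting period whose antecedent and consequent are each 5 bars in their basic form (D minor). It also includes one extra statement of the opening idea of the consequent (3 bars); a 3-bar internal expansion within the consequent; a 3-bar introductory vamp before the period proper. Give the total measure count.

Basic contrasting period: 5 + 5 = 10 bars.
10 (basic form) + 3 (extra statement) + 3 (internal expansion) + 3 (introduction) = 19.

19 measures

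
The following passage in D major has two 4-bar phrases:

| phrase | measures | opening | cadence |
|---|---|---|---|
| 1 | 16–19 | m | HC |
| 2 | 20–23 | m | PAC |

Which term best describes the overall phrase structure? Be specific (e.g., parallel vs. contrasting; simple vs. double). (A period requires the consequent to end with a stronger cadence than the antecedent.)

Phrase 1 ends with a half cadence (weaker) and phrase 2 with a perfect authentic cadence (stronger): antecedent + consequent = a period.
The two phrases open with the same material (m / m), so the period is parallel.

parallel period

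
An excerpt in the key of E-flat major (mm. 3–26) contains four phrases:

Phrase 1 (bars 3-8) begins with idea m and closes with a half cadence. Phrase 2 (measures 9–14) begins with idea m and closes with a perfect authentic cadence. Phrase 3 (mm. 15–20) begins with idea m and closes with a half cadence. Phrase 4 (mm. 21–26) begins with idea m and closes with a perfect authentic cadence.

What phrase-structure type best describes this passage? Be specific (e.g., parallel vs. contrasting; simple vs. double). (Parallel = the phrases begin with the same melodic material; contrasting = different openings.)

repeated period

The cadence pattern HC–PAC–HC–PAC is weak–strong twice, and phrases 3–4 restate phrases 1–2: a period heard twice, not a double period (which would end weakly at phrase 2).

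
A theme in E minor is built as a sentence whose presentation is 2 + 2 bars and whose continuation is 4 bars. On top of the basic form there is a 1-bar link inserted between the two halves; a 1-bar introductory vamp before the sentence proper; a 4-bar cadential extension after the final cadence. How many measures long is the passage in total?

Basic sentence: 2 + 2 + 4 = 8 bars.
8 (basic form) + 1 (link) + 1 (introduction) + 4 (cadential extension) = 14.

14 measures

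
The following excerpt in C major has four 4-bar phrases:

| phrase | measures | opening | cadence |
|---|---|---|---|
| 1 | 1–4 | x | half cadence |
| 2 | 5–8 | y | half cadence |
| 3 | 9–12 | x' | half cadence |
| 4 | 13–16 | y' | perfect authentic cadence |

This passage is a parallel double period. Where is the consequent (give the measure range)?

In a double period the four phrases pair into a large antecedent (phrases 1–2, ending half cadence) and a large consequent (phrases 3–4, ending perfect authentic cadence). The consequent spans mm. 9-16.

measures 9–16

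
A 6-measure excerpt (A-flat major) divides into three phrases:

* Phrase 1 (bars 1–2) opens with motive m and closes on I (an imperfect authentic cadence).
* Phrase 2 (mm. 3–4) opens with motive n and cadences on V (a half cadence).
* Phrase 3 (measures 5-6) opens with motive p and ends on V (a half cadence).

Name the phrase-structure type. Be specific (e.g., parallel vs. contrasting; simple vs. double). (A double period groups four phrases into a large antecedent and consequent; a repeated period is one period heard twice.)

phrase group

The final phrase closes with a half cadence, which is not stronger than the preceding half cadence; the 3 phrases lack an overall antecedent–consequent design and so form a phrase group.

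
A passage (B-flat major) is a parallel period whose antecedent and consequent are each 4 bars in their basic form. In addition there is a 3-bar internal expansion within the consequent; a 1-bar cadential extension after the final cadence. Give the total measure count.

Basic parallel period: 4 + 4 = 8 bars.
8 (basic form) + 3 (internal expansion) + 1 (cadential extension) = 12.

12 measures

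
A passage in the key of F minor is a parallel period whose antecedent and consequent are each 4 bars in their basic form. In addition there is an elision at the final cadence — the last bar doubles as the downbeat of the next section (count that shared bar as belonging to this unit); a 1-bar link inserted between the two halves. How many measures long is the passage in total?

9 measures

Basic parallel period: 4 + 4 = 8 bars.
8 (basic form) + 1 (link) = 9.
The elision shares a bar with the next section but does not change this unit's count.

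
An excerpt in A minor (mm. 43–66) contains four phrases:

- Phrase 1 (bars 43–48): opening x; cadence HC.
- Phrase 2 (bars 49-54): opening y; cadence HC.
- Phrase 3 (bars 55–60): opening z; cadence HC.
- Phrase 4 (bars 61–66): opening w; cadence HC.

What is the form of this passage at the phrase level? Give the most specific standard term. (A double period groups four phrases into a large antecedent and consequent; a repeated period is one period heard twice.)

phrase group

Phrase 4 ends with a half cadence, no stronger than phrase 2's half cadence, so the four phrases do not form a double period; nor do phrases 3–4 duplicate 1–2, so it is not a repeated period. With no phrase reaching a conclusive cadence, the passage is a phrase group.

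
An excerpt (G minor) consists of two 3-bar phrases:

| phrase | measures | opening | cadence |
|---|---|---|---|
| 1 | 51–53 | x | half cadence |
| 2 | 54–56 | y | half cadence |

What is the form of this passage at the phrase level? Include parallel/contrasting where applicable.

The second phrase closes with a half cadence, which is not stronger than the first phrase's half cadence; without a weak→strong cadential pair there is no antecedent–consequent relationship, so this is a phrase group rather than a period.

phrase group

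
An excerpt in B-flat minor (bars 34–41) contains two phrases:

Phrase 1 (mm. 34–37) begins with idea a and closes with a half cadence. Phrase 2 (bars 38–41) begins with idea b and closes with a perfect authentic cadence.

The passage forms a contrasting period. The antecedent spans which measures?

measures 34–37

The antecedent is the phrase ending with the weaker cadence (half cadence, phrase 1) and the consequent the one ending more conclusively (perfect authentic cadence, phrase 2); the antecedent is bars 34-37.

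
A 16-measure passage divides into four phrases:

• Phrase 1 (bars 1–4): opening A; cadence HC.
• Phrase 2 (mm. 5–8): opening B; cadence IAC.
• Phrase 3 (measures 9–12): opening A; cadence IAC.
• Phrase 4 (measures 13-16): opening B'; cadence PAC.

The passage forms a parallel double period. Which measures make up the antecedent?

measures 1–8

In a double period the first pair of phrases (ending imperfect authentic cadence) is the large antecedent and the second pair (ending perfect authentic cadence) is the large consequent; the antecedent is measures 1–8.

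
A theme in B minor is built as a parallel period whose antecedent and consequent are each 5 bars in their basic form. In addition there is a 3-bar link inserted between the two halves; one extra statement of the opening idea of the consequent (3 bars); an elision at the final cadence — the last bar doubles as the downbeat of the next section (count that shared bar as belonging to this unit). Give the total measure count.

16 measures

Basic parallel period: 5 + 5 = 10 bars.
10 (basic form) + 3 (link) + 3 (extra statement) = 16.
The elision shares a bar with the next section but does not change this unit's count.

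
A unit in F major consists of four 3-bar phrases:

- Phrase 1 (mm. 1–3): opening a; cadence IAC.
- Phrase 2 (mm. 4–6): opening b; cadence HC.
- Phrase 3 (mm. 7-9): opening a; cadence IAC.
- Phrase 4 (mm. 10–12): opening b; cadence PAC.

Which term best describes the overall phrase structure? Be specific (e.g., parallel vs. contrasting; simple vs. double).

parallel double period

Four phrases in two halves: the first half (mm. 1–6) ends with a half cadence, the second (mm. 7–12) with a perfect authentic cadence — a large antecedent–consequent pair, i.e. a double period.
Phrase 3 begins with the same material as phrase 1, making it parallel.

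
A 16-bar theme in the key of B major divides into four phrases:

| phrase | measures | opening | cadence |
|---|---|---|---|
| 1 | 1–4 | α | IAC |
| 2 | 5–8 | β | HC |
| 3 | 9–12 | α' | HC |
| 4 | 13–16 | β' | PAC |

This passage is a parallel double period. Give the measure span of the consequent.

In a double period the four phrases pair into a large antecedent (phrases 1–2, ending half cadence) and a large consequent (phrases 3–4, ending perfect authentic cadence). The consequent spans mm. 9–16.

measures 9–16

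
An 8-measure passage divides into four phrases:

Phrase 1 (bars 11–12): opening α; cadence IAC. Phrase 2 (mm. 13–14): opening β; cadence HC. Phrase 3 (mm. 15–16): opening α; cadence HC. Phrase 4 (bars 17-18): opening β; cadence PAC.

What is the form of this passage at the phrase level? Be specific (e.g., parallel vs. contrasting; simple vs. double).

Four phrases in two halves: the first half (bars 11–14) ends with a half cadence, the second (mm. 15–18) with a perfect authentic cadence — a large antecedent–consequent pair, i.e. a double period.
Phrase 3 begins with the same material as phrase 1, making it parallel.

parallel double period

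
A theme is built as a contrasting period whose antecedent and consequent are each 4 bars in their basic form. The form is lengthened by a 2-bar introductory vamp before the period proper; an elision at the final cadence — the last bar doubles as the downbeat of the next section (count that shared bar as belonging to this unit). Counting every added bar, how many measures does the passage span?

Basic contrasting period: 4 + 4 = 8 bars.
8 (basic form) + 2 (introduction) = 10.
The elision shares a bar with the next section but does not change this unit's count.

10 measures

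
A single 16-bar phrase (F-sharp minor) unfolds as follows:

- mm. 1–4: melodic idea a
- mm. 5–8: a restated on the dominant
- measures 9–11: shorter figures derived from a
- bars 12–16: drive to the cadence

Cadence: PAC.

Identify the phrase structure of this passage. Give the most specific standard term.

sentence

Basic idea (mm. 1-4) + its repetition (mm. 5-8) form the presentation; fragmentation and cadence (bars 9-16) form the continuation — the 16-bar whole is a sentence.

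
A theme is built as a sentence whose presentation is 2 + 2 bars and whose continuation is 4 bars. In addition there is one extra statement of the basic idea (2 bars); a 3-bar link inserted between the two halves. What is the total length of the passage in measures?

13 measures

Basic sentence: 2 + 2 + 4 = 8 bars.
8 (basic form) + 2 (extra statement) + 3 (link) = 13.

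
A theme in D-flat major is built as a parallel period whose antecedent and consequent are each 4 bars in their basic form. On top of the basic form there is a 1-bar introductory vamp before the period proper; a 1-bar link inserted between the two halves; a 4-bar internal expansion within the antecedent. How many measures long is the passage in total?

Basic parallel period: 4 + 4 = 8 bars.
8 (basic form) + 1 (introduction) + 1 (link) + 4 (internal expansion) = 14.

14 measures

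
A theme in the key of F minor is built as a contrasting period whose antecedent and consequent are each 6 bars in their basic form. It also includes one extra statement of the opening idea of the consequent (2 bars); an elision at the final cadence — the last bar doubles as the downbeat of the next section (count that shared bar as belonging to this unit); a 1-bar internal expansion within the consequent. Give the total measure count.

Basic contrasting period: 6 + 6 = 12 bars.
12 (basic form) + 2 (extra statement) + 1 (internal expansion) = 15.
The elision shares a bar with the next section but does not change this unit's count.

15 measures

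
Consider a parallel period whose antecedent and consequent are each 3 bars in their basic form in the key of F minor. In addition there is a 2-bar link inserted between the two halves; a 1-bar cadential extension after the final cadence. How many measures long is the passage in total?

9 measures

Basic parallel period: 3 + 3 = 6 bars.
6 (basic form) + 2 (link) + 1 (cadential extension) = 9.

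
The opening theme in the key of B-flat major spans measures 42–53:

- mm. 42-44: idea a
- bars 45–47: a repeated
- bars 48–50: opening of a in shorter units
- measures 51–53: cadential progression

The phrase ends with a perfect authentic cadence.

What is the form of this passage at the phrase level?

Basic idea (measures 42–44) + its repetition (mm. 45–47) form the presentation; fragmentation and cadence (measures 48–53) form the continuation — the 12-bar whole is a sentence.

sentence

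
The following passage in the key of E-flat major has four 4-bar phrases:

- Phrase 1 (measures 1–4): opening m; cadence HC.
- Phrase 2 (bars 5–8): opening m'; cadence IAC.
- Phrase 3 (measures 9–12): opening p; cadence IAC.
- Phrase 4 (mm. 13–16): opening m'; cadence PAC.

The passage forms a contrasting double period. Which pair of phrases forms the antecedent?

In a double period the first pair of phrases (ending imperfect authentic cadence) is the large antecedent and the second pair (ending perfect authentic cadence) is the large consequent; the antecedent is phrases 1 and 2.

phrases 1 and 2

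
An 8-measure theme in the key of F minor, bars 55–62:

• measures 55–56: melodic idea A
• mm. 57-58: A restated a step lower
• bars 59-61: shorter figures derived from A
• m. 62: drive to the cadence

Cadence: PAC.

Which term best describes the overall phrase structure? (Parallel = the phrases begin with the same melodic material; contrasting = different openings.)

sentence

Basic idea (mm. 55–56) + its repetition (mm. 57–58) form the presentation; fragmentation and cadence (bars 59–62) form the continuation — the 8-bar whole is a sentence.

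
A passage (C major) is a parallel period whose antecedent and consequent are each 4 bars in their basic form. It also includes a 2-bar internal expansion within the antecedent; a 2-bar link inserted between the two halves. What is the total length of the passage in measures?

Basic parallel period: 4 + 4 = 8 bars.
8 (basic form) + 2 (internal expansion) + 2 (link) = 12.

12 measures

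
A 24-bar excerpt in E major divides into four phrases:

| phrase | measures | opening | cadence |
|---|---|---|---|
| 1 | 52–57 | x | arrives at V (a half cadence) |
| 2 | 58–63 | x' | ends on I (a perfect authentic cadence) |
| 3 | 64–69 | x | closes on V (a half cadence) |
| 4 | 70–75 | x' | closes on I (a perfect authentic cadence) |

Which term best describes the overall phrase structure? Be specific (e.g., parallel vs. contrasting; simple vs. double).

The cadence pattern HC–PAC–HC–PAC is weak–strong twice, and phrases 3–4 restate phrases 1–2: a period heard twice, not a double period (which would end weakly at phrase 2).

repeated period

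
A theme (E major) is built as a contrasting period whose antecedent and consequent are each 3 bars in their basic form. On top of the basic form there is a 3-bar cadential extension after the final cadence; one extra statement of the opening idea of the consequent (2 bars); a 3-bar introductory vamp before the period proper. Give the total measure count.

14 measures

Basic contrasting period: 3 + 3 = 6 bars.
6 (basic form) + 3 (cadential extension) + 2 (extra statement) + 3 (introduction) = 14.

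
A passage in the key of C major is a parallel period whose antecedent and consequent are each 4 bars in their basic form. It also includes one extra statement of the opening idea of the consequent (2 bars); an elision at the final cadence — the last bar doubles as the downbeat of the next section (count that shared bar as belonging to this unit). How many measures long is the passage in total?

10 measures

Basic parallel period: 4 + 4 = 8 bars.
8 (basic form) + 2 (extra statement) = 10.
The elision shares a bar with the next section but does not change this unit's count.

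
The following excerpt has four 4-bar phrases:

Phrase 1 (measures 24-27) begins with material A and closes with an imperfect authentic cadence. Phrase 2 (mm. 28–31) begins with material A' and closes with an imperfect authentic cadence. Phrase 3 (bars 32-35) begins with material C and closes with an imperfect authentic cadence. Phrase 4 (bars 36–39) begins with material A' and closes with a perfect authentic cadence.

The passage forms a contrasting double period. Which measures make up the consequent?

measures 32–39

In a double period the first pair of phrases (ending imperfect authentic cadence) is the large antecedent and the second pair (ending perfect authentic cadence) is the large consequent; the consequent is measures 32–39.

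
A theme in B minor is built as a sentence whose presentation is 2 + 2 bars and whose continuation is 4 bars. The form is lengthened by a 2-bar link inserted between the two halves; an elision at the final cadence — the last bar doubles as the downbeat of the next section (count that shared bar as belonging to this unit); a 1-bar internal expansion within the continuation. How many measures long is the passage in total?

11 measures

Basic sentence: 2 + 2 + 4 = 8 bars.
8 (basic form) + 2 (link) + 1 (internal expansion) = 11.
The elision shares a bar with the next section but does not change this unit's count.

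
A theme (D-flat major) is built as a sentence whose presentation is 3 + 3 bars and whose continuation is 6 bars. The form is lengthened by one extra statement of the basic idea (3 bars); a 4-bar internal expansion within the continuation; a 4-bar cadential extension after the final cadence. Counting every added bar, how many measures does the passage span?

23 measures

Basic sentence: 3 + 3 + 6 = 12 bars.
12 (basic form) + 3 (extra statement) + 4 (internal expansion) + 4 (cadential extension) = 23.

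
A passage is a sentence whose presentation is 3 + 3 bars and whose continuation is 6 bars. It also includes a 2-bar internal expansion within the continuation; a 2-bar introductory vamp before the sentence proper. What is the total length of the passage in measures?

Basic sentence: 3 + 3 + 6 = 12 bars.
12 (basic form) + 2 (internal expansion) + 2 (introduction) = 16.

16 measures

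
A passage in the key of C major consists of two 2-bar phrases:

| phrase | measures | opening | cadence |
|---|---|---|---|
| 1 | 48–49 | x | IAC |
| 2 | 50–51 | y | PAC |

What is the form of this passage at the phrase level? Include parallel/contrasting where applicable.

contrasting period

Phrase 1 ends with an imperfect authentic cadence (weaker) and phrase 2 with a perfect authentic cadence (stronger): antecedent + consequent = a period.
The two phrases open with different material (x / y), so the period is contrasting.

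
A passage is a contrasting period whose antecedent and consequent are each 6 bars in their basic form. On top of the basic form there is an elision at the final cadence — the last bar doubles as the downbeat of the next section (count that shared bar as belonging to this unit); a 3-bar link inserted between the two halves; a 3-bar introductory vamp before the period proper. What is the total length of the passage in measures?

Basic contrasting period: 6 + 6 = 12 bars.
12 (basic form) + 3 (link) + 3 (introduction) = 18.
The elision shares a bar with the next section but does not change this unit's count.

18 measures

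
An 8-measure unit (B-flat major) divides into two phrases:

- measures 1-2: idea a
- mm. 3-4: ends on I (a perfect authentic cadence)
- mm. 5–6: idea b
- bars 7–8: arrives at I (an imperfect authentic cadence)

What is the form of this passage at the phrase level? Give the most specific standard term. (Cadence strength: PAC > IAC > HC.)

phrase group

The second phrase closes with an imperfect authentic cadence, which is not stronger than the first phrase's perfect authentic cadence; without a weak→strong cadential pair there is no antecedent–consequent relationship, so this is a phrase group rather than a period.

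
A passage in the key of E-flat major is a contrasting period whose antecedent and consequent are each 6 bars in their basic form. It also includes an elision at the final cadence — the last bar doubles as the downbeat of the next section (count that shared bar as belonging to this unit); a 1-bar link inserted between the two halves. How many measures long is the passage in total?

Basic contrasting period: 6 + 6 = 12 bars.
12 (basic form) + 1 (link) = 13.
The elision shares a bar with the next section but does not change this unit's count.

13 measures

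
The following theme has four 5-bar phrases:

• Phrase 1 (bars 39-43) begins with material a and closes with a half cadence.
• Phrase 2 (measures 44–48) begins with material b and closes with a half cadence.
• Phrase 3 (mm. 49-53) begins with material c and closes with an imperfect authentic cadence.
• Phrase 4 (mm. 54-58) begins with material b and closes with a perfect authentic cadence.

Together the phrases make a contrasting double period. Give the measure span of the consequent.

measures 49–58

In a double period the first pair of phrases (ending half cadence) is the large antecedent and the second pair (ending perfect authentic cadence) is the large consequent; the consequent is measures 49–58.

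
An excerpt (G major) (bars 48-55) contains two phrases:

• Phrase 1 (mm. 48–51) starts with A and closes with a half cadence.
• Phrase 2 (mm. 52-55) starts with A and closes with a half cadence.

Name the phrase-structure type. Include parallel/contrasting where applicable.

repeated phrase

Both phrases have the same opening (A) and the same cadence (half cadence): the second is a restatement, not a consequent, so this is a repeated phrase rather than a period.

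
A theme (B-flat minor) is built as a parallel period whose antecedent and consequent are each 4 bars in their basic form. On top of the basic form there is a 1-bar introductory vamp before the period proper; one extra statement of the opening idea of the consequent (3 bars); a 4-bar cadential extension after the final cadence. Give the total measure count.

Basic parallel period: 4 + 4 = 8 bars.
8 (basic form) + 1 (introduction) + 3 (extra statement) + 4 (cadential extension) = 16.

16 measures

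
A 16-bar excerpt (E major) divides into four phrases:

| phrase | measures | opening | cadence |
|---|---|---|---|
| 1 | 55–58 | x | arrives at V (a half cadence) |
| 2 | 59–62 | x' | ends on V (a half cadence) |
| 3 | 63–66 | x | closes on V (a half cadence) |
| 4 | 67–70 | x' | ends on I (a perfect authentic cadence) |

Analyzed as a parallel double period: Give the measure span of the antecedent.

In a double period the four phrases pair into a large antecedent (phrases 1–2, ending half cadence) and a large consequent (phrases 3–4, ending perfect authentic cadence). The antecedent spans mm. 55-62.

measures 55–62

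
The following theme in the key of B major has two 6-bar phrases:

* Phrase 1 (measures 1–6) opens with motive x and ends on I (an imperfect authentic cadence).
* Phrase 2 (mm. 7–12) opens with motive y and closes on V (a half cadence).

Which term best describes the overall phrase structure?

phrase group

The second phrase closes with a half cadence, which is not stronger than the first phrase's imperfect authentic cadence; without a weak→strong cadential pair there is no antecedent–consequent relationship, so this is a phrase group rather than a period.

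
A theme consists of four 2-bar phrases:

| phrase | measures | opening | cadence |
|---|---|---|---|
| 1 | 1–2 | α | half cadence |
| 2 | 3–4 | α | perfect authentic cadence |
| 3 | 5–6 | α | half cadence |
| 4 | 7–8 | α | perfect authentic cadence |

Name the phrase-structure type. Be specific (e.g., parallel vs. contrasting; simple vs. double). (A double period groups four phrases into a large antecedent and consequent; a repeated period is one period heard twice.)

repeated period

The cadence pattern HC–PAC–HC–PAC is weak–strong twice, and phrases 3–4 restate phrases 1–2: a period heard twice, not a double period (which would end weakly at phrase 2).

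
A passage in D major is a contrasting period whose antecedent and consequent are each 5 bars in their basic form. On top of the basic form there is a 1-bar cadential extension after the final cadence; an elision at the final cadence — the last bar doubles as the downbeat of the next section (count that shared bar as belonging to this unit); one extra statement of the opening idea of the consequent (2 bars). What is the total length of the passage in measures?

13 measures

Basic contrasting period: 5 + 5 = 10 bars.
10 (basic form) + 1 (cadential extension) + 2 (extra statement) = 13.
The elision shares a bar with the next section but does not change this unit's count.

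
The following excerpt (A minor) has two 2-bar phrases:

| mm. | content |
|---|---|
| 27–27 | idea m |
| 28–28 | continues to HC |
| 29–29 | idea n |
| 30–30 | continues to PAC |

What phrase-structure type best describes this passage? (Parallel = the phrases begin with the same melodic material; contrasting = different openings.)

contrasting period

Phrase 1 ends with a half cadence (weaker) and phrase 2 with a perfect authentic cadence (stronger): antecedent + consequent = a period.
The two phrases open with different material (m / n), so the period is contrasting.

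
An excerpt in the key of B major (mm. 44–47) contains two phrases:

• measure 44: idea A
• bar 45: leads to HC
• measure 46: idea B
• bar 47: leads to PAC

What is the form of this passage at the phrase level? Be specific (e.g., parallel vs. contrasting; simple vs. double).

contrasting period

Phrase 1 ends with a half cadence (weaker) and phrase 2 with a perfect authentic cadence (stronger): antecedent + consequent = a period.
The two phrases open with different material (A / B), so the period is contrasting.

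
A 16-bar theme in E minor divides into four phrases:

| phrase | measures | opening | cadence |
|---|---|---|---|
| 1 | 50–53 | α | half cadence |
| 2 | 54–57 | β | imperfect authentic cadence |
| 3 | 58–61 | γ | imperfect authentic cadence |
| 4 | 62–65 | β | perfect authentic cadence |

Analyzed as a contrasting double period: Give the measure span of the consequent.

In a double period the four phrases pair into a large antecedent (phrases 1–2, ending imperfect authentic cadence) and a large consequent (phrases 3–4, ending perfect authentic cadence). The consequent spans bars 58–65.

measures 58–65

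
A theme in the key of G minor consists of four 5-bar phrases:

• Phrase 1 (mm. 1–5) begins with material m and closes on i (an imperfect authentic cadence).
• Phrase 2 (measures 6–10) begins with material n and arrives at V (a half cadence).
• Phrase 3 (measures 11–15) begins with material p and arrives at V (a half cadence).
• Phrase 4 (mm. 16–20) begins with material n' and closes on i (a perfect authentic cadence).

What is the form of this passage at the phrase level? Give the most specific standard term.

contrasting double period

Four phrases in two halves: the first half (measures 1–10) ends with a half cadence, the second (measures 11–20) with a perfect authentic cadence — a large antecedent–consequent pair, i.e. a double period.
Phrase 3 begins with different material from phrase 1, making it contrasting.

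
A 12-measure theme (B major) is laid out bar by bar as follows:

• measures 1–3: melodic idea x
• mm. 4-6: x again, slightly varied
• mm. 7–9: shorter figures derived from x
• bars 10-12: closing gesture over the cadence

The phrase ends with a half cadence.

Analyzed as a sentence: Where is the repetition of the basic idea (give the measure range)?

measures 4–6

The presentation of a sentence is the basic idea (mm. 1–3) plus its repetition (mm. 4–6); the repetition of the basic idea is therefore measures 4–6.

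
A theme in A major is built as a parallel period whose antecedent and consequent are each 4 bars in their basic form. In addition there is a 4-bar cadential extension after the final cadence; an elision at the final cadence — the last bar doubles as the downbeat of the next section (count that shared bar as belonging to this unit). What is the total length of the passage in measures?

Basic parallel period: 4 + 4 = 8 bars.
8 (basic form) + 4 (cadential extension) = 12.
The elision shares a bar with the next section but does not change this unit's count.

12 measures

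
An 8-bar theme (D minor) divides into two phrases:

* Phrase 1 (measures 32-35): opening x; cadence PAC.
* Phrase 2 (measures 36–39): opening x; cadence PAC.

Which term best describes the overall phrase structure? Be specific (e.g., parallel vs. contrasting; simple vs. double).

repeated phrase

Both phrases have the same opening (x) and the same cadence (perfect authentic cadence): the second is a restatement, not a consequent, so this is a repeated phrase rather than a period.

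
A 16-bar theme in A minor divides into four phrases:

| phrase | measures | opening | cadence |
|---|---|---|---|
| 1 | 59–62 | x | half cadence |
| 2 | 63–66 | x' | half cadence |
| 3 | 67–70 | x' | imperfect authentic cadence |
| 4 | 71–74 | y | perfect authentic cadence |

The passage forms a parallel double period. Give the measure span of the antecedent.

measures 59–66

In a double period the four phrases pair into a large antecedent (phrases 1–2, ending half cadence) and a large consequent (phrases 3–4, ending perfect authentic cadence). The antecedent spans measures 59–66.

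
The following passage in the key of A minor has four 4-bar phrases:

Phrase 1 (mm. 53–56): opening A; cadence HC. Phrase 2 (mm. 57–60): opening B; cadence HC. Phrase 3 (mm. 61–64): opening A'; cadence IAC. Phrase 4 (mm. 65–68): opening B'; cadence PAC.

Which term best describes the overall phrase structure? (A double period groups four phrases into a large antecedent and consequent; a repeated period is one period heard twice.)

parallel double period

Four phrases in two halves: the first half (mm. 53–60) ends with a half cadence, the second (mm. 61–68) with a perfect authentic cadence — a large antecedent–consequent pair, i.e. a double period.
Phrase 3 begins with the same material as phrase 1, making it parallel.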